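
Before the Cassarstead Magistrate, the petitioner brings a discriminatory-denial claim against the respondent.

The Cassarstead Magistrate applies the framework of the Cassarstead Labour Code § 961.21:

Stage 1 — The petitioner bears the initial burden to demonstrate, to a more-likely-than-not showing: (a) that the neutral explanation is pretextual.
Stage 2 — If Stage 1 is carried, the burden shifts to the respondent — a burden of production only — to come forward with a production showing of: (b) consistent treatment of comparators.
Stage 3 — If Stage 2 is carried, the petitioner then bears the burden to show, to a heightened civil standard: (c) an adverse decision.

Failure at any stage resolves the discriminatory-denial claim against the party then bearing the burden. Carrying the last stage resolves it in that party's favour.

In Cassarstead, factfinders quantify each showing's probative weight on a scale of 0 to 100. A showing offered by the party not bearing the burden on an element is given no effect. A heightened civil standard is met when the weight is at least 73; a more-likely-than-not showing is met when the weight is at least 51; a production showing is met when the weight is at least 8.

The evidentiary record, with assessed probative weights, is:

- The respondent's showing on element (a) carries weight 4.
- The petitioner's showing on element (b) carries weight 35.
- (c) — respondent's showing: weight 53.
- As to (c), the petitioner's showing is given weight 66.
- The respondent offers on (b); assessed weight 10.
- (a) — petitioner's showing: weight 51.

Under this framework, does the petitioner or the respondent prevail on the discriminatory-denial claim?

Stage 1 (petitioner, a more-likely-than-not showing, weight is at least 51): (a) 51 (respondent's 4 disregarded) ≥ 51 — meets.
  The petitioner carries Stage 1; the respondent now bears the burden.
Stage 2 (respondent, a production showing, weight is at least 8): (b) 10 (petitioner's 35 disregarded) ≥ 8 — meets.
  Stage 2 carried; the burden shifts to the petitioner.
Stage 3 (petitioner, a heightened civil standard, weight is at least 73): (c) 66 (respondent's 53 disregarded) < 73 — fails.
  Not every element is met, so the petitioner fails to carry Stage 3.
So the respondent prevails.

respondent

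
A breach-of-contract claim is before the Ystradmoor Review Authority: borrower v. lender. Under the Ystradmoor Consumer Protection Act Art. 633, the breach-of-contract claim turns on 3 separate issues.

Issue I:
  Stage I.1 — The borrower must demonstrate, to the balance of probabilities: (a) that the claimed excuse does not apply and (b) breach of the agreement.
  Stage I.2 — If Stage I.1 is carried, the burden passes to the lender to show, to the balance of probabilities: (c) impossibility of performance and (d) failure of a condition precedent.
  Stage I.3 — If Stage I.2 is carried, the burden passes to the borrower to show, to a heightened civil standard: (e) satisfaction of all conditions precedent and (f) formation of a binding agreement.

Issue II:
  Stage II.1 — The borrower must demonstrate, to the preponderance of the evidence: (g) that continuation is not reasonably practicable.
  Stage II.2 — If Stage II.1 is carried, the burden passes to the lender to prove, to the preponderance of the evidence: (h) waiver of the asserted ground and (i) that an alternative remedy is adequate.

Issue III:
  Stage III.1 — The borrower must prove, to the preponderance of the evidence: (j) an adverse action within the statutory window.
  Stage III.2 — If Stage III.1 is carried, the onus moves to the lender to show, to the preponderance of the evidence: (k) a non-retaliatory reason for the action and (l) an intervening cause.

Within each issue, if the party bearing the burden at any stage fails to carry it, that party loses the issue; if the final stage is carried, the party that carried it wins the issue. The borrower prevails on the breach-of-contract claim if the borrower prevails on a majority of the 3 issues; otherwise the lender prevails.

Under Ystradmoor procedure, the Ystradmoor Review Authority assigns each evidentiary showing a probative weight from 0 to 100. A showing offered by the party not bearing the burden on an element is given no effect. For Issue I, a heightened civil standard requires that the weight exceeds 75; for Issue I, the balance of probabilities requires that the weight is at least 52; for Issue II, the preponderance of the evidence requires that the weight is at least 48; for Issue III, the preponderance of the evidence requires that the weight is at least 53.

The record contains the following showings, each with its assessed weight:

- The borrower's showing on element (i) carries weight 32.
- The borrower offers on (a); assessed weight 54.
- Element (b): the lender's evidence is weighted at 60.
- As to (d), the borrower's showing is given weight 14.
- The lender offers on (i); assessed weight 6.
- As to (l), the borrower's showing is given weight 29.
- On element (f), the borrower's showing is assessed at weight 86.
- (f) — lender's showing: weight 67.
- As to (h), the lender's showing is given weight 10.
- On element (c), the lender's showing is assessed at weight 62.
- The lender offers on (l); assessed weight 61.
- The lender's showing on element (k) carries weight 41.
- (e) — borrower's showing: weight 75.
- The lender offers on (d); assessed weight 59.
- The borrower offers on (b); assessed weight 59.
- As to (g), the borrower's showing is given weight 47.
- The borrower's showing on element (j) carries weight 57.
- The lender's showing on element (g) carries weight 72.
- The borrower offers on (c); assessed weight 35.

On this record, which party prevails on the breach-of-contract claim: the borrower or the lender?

— Issue I —
Stage I.1 — burden on borrower; standard: the balance of probabilities (weight is at least 52).
    (a): 54 ≥ 52 [met]
    (b): 59 (lender's 60 disregarded) ≥ 52 [met]
  The borrower carries Stage I.1; the lender now bears the burden.
Stage I.2 — burden on lender; standard: the balance of probabilities (weight is at least 52).
    (c): 62 (borrower's 35 disregarded) ≥ 52 [met]
    (d): 59 (borrower's 14 disregarded) ≥ 52 [met]
  All elements met. The burden passes to the borrower.
Stage I.3 — burden on borrower; standard: a heightened civil standard (weight exceeds 75).
    (e): 75 ≤ 75 [not met]
    (f): 86 (lender's 67 disregarded) > 75 [met]
  Not every element is met, so the borrower fails to carry Stage I.3.
The lender prevails on this issue.
— Issue II —
Stage II.1 (borrower, the preponderance of the evidence, weight is at least 48): (g) 47 (lender's 72 disregarded) < 48 — fails.
  Not every element is met, so the borrower fails to carry Stage II.1.
The analysis ends at Stage II.1; the lender prevails on this issue.
— Issue III —
At Stage III.1 the borrower must meet the preponderance of the evidence (weight is at least 53): on (j) the weight is 57, which does reach 53, so (j) meets the standard.
  The borrower carries Stage III.1; the lender now bears the burden.
At Stage III.2 the lender must meet the preponderance of the evidence (weight is at least 53): on (k) the weight is 41, < 53, so (k) does not meet the standard; on (l) the weight is 61 (the borrower's 29 is given no effect), ≥ 53, so (l) meets the standard.
  The lender does not carry Stage III.2.
So the borrower prevails on this issue.
Per-issue: Issue I → lender; Issue II → lender; Issue III → borrower. The borrower must prevail on a majority of issues; overall, the lender prevails.

lender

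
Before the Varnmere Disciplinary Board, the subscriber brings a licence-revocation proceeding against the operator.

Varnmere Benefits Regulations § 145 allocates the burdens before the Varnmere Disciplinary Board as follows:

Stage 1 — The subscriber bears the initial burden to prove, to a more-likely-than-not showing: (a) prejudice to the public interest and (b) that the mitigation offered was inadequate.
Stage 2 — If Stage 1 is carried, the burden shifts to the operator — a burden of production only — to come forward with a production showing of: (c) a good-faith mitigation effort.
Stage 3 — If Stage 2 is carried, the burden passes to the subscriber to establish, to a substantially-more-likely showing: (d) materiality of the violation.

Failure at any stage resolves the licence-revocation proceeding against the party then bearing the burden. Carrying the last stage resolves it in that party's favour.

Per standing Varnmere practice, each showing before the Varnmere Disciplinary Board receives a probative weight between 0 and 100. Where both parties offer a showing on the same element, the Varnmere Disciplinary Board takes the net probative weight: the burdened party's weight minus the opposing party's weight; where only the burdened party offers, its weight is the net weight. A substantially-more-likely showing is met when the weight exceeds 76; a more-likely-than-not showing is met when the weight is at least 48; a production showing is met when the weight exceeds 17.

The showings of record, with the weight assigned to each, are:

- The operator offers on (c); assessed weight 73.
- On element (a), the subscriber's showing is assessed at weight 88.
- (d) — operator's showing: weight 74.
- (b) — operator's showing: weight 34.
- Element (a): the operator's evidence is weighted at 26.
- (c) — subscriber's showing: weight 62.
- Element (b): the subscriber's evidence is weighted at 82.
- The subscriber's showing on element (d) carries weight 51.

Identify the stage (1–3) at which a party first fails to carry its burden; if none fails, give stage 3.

At Stage 1 the subscriber must meet a more-likely-than-not showing (weight is at least 48): on (a) the weight is 88 less the opposing 26 gives net 62, ≥ 48, so (a) meets the standard; on (b) the weight is 82 less the opposing 34 gives net 48, which does reach 48, so (b) meets the standard.
  The subscriber carries Stage 1; the operator now bears the burden.
At Stage 2 the operator must meet a production showing (weight exceeds 17): on (c) the weight is 73 less the opposing 62 gives net 11, ≤ 17, so (c) does not meet the standard.
  Stage 2 not carried; the operator fails its burden.
So the subscriber prevails.

stage 2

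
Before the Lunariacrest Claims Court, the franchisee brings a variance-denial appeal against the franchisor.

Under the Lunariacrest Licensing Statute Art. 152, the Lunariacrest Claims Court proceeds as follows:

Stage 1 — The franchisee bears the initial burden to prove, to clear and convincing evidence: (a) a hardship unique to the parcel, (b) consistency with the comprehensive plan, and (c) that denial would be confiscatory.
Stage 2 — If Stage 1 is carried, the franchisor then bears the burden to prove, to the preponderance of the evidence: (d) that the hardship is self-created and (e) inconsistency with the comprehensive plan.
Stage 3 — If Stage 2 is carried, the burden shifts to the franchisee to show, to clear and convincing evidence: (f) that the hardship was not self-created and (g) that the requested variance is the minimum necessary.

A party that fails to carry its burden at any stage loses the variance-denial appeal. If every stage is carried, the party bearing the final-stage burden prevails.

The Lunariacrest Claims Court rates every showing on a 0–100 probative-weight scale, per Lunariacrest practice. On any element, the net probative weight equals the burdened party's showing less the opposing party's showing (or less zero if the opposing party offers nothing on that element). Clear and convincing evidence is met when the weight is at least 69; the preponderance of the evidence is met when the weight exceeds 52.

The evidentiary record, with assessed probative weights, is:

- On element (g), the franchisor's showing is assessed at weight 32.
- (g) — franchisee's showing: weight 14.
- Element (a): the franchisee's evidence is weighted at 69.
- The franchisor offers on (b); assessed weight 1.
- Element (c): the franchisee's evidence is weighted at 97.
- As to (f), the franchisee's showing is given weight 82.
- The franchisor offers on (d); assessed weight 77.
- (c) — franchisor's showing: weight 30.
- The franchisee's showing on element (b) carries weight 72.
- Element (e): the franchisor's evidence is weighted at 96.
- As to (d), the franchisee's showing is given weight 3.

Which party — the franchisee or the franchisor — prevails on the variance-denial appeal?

Stage 1 (franchisee, clear and convincing evidence, weight is at least 69): (a) 69 ≥ 69 — meets; (b) net 72−1=71 ≥ 69 — meets; (c) net 97−30=67 < 69 — fails.
  The franchisee does not carry Stage 1.
So the franchisor prevails.

franchisor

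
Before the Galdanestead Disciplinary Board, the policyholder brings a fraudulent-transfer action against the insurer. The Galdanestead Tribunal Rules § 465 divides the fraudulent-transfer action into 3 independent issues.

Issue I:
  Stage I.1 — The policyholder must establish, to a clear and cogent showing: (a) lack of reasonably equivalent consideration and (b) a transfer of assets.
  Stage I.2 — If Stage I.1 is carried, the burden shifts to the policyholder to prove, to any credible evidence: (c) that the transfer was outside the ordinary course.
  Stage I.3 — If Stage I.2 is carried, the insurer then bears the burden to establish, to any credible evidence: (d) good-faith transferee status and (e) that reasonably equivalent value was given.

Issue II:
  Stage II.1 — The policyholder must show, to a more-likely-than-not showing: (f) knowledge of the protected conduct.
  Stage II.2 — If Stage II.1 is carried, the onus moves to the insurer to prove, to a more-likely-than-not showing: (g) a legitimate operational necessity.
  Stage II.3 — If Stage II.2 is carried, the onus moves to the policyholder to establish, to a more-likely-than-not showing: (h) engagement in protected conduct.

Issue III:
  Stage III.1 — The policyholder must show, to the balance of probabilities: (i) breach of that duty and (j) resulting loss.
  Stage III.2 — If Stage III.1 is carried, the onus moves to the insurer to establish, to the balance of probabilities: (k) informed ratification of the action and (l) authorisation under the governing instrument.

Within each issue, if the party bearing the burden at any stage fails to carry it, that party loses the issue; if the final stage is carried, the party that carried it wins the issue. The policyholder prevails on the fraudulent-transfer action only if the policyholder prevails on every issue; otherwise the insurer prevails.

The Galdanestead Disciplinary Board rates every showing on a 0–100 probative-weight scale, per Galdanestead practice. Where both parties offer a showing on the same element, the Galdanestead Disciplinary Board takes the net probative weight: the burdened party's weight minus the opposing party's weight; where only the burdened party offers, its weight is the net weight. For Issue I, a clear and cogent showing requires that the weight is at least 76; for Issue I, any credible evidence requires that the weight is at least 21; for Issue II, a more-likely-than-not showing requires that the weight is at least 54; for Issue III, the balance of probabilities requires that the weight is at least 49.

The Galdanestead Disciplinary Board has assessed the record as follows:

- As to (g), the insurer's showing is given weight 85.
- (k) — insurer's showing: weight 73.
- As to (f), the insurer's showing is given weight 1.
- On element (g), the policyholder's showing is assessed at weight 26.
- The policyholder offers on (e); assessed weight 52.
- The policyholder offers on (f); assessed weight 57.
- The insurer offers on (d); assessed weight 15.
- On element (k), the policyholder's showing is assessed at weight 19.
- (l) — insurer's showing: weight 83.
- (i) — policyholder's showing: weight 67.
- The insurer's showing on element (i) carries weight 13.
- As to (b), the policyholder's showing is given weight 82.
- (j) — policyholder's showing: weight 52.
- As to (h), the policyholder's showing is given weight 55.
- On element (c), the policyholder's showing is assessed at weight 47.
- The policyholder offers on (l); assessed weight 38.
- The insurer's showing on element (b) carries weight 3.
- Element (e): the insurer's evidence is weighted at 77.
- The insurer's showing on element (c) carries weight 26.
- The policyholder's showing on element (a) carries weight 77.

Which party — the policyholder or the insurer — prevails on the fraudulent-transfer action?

— Issue I —
At Stage I.1 the policyholder must meet a clear and cogent showing (weight is at least 76): on (a) the weight is 77, ≥ 76, so (a) meets the standard; on (b) the weight is 82 less the opposing 3 gives net 79, which does reach 76, so (b) meets the standard.
  Stage I.1 carried; the burden remains with the policyholder.
At Stage I.2 the policyholder must meet any credible evidence (weight is at least 21): on (c) the weight is 47 less the opposing 26 gives net 21, which does reach 21, so (c) meets the standard.
  The policyholder carries Stage I.2; the insurer now bears the burden.
At Stage I.3 the insurer must meet any credible evidence (weight is at least 21): on (d) the weight is 15, which does not reach 21, so (d) does not meet the standard; on (e) the weight is 77 less the opposing 52 gives net 25, ≥ 21, so (e) meets the standard.
  Not every element is met, so the insurer fails to carry Stage I.3.
The analysis ends at Stage I.3; the policyholder prevails on this issue.
— Issue II —
Stage II.1 — burden on policyholder; standard: a more-likely-than-not showing (weight is at least 54).
    (f): 57 − 1 = 56 ≥ 54 [met]
  All elements met. The burden passes to the insurer.
Stage II.2 — burden on insurer; standard: a more-likely-than-not showing (weight is at least 54).
    (g): 85 − 26 = 59 ≥ 54 [met]
  The insurer carries Stage II.2; the policyholder now bears the burden.
Stage II.3 — burden on policyholder; standard: a more-likely-than-not showing (weight is at least 54).
    (h): 55 ≥ 54 [met]
  The policyholder carries the last stage.
With every stage satisfied, the policyholder prevails on this issue.
— Issue III —
Stage III.1 — burden on policyholder; standard: the balance of probabilities (weight is at least 49).
    (i): 67 − 13 = 54 ≥ 49 [met]
    (j): 52 ≥ 49 [met]
  Stage III.1 carried; the burden shifts to the insurer.
Stage III.2 — burden on insurer; standard: the balance of probabilities (weight is at least 49).
    (k): 73 − 19 = 54 ≥ 49 [met]
    (l): 83 − 38 = 45 < 49 [not met]
  Not every element is met, so the insurer fails to carry Stage III.2.
So the policyholder prevails on this issue.
Per-issue: Issue I → policyholder; Issue II → policyholder; Issue III → policyholder. The policyholder must prevail on every issue; overall, the policyholder prevails.

policyholder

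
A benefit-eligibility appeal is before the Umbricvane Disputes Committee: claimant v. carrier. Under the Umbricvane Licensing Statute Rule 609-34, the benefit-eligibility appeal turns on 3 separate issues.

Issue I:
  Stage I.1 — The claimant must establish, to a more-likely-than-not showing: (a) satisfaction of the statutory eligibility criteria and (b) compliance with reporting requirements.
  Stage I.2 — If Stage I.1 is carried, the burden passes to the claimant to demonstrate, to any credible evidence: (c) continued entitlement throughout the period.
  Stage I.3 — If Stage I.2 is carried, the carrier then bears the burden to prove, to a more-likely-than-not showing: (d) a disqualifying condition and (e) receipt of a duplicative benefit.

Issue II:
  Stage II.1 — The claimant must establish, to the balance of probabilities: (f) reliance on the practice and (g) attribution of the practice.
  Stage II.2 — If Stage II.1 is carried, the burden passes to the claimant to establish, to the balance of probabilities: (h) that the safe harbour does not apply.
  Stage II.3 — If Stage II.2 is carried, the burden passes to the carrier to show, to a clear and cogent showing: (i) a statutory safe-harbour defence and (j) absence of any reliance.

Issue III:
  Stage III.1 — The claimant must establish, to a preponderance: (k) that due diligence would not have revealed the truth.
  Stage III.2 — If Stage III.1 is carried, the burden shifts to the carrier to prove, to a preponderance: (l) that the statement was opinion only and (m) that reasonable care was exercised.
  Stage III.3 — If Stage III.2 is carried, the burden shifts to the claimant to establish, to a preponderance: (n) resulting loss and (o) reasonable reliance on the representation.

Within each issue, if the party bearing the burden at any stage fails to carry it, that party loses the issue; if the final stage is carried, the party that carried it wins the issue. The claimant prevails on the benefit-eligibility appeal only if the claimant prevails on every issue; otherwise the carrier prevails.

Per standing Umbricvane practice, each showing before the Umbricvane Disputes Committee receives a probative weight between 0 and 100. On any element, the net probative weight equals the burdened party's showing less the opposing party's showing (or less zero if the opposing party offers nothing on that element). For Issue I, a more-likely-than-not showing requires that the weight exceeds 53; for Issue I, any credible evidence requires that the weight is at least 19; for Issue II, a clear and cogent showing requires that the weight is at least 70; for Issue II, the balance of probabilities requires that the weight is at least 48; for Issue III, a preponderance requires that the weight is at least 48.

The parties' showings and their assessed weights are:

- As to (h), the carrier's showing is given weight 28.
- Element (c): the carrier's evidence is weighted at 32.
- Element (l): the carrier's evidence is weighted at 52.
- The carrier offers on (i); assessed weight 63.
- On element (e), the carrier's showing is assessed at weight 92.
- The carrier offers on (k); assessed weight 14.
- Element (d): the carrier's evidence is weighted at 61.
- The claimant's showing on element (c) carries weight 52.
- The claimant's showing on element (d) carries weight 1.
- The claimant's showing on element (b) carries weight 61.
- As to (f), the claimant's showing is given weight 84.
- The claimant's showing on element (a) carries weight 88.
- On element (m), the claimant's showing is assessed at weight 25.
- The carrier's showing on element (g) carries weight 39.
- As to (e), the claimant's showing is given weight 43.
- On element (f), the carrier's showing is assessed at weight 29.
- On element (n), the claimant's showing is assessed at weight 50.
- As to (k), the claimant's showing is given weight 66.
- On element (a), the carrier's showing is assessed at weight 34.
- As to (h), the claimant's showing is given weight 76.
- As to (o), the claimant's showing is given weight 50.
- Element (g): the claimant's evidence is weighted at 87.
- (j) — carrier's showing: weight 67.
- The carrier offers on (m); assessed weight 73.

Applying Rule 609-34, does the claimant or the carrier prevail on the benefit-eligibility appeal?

— Issue I —
Stage I.1 — burden on claimant; standard: a more-likely-than-not showing (weight exceeds 53).
    (a): 88 − 34 = 54 > 53 [met]
    (b): 61 > 53 [met]
  Stage I.1 carried; the burden remains with the claimant.
Stage I.2 — burden on claimant; standard: any credible evidence (weight is at least 19).
    (c): 52 − 32 = 20 ≥ 19 [met]
  The claimant carries Stage I.2; the carrier now bears the burden.
Stage I.3 — burden on carrier; standard: a more-likely-than-not showing (weight exceeds 53).
    (d): 61 − 1 = 60 > 53 [met]
    (e): 92 − 43 = 49 ≤ 53 [not met]
  Not every element is met, so the carrier fails to carry Stage I.3.
The analysis ends at Stage I.3; the claimant prevails on this issue.
— Issue II —
At Stage II.1 the claimant must meet the balance of probabilities (weight is at least 48): on (f) the weight is 84 less the opposing 29 gives net 55, which does reach 48, so (f) meets the standard; on (g) the weight is 87 less the opposing 39 gives net 48, which does reach 48, so (g) meets the standard.
  Stage II.1 is satisfied; the claimant continues to bear the burden.
At Stage II.2 the claimant must meet the balance of probabilities (weight is at least 48): on (h) the weight is 76 less the opposing 28 gives net 48, ≥ 48, so (h) meets the standard.
  The claimant carries Stage II.2; the carrier now bears the burden.
At Stage II.3 the carrier must meet a clear and cogent showing (weight is at least 70): on (i) the weight is 63, which does not reach 70, so (i) does not meet the standard; on (j) the weight is 67, < 70, so (j) does not meet the standard.
  Not every element is met, so the carrier fails to carry Stage II.3.
The analysis ends at Stage II.3; the claimant prevails on this issue.
— Issue III —
Stage III.1 — burden on claimant; standard: a preponderance (weight is at least 48).
    (k): 66 − 14 = 52 ≥ 48 [met]
  Stage III.1 carried; the burden shifts to the carrier.
Stage III.2 — burden on carrier; standard: a preponderance (weight is at least 48).
    (l): 52 ≥ 48 [met]
    (m): 73 − 25 = 48 ≥ 48 [met]
  The carrier carries Stage III.2; the claimant now bears the burden.
Stage III.3 — burden on claimant; standard: a preponderance (weight is at least 48).
    (n): 50 ≥ 48 [met]
    (o): 50 ≥ 48 [met]
  All elements met at the final stage.
All stages carried — the claimant prevails on this issue.
Per-issue: Issue I → claimant; Issue II → claimant; Issue III → claimant. The claimant must prevail on every issue; overall, the claimant prevails.

claimant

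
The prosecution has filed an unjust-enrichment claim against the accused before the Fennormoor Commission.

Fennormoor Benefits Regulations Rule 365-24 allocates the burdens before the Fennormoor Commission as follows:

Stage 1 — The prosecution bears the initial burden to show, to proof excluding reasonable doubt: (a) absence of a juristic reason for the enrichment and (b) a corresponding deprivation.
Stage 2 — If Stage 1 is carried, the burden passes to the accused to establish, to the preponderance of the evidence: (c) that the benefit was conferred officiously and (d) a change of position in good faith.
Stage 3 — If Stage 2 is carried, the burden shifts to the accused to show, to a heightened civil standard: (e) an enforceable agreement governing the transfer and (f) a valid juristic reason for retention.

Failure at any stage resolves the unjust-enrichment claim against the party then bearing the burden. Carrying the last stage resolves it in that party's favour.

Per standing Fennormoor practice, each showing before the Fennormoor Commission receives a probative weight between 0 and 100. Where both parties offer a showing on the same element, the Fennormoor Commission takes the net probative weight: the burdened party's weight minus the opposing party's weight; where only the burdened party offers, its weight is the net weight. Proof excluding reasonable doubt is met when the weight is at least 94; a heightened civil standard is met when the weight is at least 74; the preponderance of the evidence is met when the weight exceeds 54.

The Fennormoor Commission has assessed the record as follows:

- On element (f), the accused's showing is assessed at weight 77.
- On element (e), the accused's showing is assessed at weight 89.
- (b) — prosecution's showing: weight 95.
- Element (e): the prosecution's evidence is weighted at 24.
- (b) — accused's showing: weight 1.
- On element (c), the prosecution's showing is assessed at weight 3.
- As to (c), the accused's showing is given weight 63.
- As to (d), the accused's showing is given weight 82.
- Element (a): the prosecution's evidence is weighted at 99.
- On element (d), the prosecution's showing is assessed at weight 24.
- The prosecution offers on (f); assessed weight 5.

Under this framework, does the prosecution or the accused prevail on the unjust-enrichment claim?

Stage 1 (prosecution, proof excluding reasonable doubt, weight is at least 94): (a) 99 ≥ 94 — meets; (b) net 95−1=94 ≥ 94 — meets.
  Stage 1 is satisfied; the onus moves to the accused.
Stage 2 (accused, the preponderance of the evidence, weight exceeds 54): (c) net 63−3=60 > 54 — meets; (d) net 82−24=58 > 54 — meets.
  Stage 2 is satisfied; the accused continues to bear the burden.
Stage 3 (accused, a heightened civil standard, weight is at least 74): (e) net 89−24=65 < 74 — fails; (f) net 77−5=72 < 74 — fails.
  Not every element is met, so the accused fails to carry Stage 3.
The prosecution prevails.

prosecution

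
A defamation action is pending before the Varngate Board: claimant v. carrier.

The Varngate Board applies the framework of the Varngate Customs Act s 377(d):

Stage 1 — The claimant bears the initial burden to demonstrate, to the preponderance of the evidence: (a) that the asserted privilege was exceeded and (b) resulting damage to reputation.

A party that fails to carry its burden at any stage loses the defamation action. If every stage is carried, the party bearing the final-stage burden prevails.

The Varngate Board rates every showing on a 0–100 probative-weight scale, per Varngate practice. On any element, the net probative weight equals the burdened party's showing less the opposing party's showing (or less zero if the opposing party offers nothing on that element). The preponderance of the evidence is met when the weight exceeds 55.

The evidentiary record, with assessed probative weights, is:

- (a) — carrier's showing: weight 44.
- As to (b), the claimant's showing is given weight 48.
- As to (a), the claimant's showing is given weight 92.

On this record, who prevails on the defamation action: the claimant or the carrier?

carrier

Stage 1 (claimant, the preponderance of the evidence, weight exceeds 55): (a) net 92−44=48 ≤ 55 — fails; (b) 48 ≤ 55 — fails.
  Not every element is met, so the claimant fails to carry Stage 1.
So the carrier prevails.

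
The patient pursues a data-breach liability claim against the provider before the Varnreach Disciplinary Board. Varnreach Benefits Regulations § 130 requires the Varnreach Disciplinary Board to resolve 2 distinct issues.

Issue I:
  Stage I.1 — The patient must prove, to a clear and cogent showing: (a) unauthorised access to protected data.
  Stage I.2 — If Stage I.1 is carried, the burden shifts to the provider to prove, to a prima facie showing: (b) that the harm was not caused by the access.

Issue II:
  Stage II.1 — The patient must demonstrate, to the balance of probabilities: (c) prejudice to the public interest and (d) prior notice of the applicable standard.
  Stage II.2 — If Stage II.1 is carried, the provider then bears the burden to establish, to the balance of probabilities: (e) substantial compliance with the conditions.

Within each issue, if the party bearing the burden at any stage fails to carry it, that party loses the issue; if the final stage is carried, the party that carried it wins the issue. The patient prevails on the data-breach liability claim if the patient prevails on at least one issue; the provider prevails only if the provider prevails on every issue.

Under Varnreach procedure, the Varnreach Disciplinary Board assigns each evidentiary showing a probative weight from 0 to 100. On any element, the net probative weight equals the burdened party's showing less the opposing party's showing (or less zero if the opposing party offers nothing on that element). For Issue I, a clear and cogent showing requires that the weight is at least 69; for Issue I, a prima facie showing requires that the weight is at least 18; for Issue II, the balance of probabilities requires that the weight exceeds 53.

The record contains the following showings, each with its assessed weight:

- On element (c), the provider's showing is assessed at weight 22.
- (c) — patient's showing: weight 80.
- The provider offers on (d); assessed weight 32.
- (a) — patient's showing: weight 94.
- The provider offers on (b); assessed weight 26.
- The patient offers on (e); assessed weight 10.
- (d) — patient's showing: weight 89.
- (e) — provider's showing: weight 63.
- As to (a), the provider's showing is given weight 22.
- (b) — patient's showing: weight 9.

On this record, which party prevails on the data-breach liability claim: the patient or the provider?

patient

— Issue I —
Stage I.1 — burden on patient; standard: a clear and cogent showing (weight is at least 69).
    (a): 94 − 22 = 72 ≥ 69 [met]
  Stage I.1 is satisfied; the onus moves to the provider.
Stage I.2 — burden on provider; standard: a prima facie showing (weight is at least 18).
    (b): 26 − 9 = 17 < 18 [not met]
  The provider does not carry Stage I.2.
The analysis ends at Stage I.2; the patient prevails on this issue.
— Issue II —
Stage II.1 — burden on patient; standard: the balance of probabilities (weight exceeds 53).
    (c): 80 − 22 = 58 > 53 [met]
    (d): 89 − 32 = 57 > 53 [met]
  Stage II.1 carried; the burden shifts to the provider.
Stage II.2 — burden on provider; standard: the balance of probabilities (weight exceeds 53).
    (e): 63 − 10 = 53 ≤ 53 [not met]
  Not every element is met, so the provider fails to carry Stage II.2.
So the patient prevails on this issue.
Per-issue: Issue I → patient; Issue II → patient. The patient must prevail on at least one issue; overall, the patient prevails.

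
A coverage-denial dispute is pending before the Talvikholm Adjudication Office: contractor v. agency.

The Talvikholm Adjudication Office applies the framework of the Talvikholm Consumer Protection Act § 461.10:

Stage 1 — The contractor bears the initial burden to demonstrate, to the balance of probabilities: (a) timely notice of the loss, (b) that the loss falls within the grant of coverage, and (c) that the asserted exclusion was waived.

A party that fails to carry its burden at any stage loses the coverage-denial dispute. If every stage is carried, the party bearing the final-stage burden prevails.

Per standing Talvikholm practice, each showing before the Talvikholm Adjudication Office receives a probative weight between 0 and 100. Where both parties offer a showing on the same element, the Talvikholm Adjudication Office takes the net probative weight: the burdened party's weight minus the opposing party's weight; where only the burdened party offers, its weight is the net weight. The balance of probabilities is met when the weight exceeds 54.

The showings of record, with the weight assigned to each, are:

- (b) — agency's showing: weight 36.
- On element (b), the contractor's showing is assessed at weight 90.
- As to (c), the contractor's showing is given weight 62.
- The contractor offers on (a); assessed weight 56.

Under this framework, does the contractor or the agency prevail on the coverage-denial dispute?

Stage 1 (contractor, the balance of probabilities, weight exceeds 54): (a) 56 > 54 — meets; (b) net 90−36=54 ≤ 54 — fails; (c) 62 > 54 — meets.
  Stage 1 not carried; the contractor fails its burden.
The agency prevails.

agency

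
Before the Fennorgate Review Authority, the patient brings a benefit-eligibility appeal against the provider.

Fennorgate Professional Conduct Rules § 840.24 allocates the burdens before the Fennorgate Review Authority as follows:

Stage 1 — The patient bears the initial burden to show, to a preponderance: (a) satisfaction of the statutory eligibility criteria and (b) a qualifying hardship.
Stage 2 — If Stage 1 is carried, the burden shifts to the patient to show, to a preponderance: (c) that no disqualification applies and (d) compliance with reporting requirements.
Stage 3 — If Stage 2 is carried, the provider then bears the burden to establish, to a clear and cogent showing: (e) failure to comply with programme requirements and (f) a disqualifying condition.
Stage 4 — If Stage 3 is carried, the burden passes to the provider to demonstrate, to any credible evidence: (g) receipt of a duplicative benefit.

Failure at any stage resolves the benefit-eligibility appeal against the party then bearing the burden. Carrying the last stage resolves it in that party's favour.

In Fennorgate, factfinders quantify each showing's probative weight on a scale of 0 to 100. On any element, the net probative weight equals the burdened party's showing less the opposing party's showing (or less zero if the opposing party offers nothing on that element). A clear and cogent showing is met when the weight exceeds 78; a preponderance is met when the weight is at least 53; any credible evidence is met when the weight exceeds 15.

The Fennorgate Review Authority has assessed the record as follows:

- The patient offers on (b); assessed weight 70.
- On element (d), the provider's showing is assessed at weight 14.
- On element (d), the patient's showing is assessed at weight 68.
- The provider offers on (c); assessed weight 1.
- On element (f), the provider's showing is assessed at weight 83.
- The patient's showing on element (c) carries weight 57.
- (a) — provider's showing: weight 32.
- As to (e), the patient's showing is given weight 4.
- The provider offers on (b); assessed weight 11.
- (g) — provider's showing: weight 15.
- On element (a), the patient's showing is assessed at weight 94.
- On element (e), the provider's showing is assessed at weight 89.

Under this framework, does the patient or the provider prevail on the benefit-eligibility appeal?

Stage 1 — burden on patient; standard: a preponderance (weight is at least 53).
    (a): 94 − 32 = 62 ≥ 53 [met]
    (b): 70 − 11 = 59 ≥ 53 [met]
  All elements met. The patient retains the burden for Stage 2.
Stage 2 — burden on patient; standard: a preponderance (weight is at least 53).
    (c): 57 − 1 = 56 ≥ 53 [met]
    (d): 68 − 14 = 54 ≥ 53 [met]
  Stage 2 is satisfied; the onus moves to the provider.
Stage 3 — burden on provider; standard: a clear and cogent showing (weight exceeds 78).
    (e): 89 − 4 = 85 > 78 [met]
    (f): 83 > 78 [met]
  Stage 3 carried; the burden remains with the provider.
Stage 4 — burden on provider; standard: any credible evidence (weight exceeds 15).
    (g): 15 ≤ 15 [not met]
  The provider does not carry Stage 4.
So the patient prevails.

patient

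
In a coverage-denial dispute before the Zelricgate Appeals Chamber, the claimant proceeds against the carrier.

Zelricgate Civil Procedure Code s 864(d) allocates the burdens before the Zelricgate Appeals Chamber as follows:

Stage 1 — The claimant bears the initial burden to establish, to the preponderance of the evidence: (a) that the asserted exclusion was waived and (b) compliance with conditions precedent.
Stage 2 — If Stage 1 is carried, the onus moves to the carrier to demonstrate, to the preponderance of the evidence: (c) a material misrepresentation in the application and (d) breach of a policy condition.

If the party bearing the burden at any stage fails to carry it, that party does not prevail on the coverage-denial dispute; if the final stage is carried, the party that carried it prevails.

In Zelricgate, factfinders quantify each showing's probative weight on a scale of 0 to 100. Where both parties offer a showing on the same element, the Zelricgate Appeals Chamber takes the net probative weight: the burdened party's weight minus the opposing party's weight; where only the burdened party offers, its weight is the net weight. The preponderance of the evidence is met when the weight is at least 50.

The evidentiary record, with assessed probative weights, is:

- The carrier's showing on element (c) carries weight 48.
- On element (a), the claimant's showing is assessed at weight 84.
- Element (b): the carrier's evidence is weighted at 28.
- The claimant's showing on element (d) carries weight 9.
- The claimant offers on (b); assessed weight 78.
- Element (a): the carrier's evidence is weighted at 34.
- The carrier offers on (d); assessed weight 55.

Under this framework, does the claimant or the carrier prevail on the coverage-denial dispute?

claimant

At Stage 1 the claimant must meet the preponderance of the evidence (weight is at least 50): on (a) the weight is 84 less the opposing 34 gives net 50, which does reach 50, so (a) meets the standard; on (b) the weight is 78 less the opposing 28 gives net 50, which does reach 50, so (b) meets the standard.
  Stage 1 carried; the burden shifts to the carrier.
At Stage 2 the carrier must meet the preponderance of the evidence (weight is at least 50): on (c) the weight is 48, which does not reach 50, so (c) does not meet the standard; on (d) the weight is 55 less the opposing 9 gives net 46, < 50, so (d) does not meet the standard.
  The carrier does not carry Stage 2.
The claimant prevails.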